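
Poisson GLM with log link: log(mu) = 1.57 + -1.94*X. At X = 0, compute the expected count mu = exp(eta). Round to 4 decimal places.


Linear predictor: eta = 1.57 + (-1.94)(0) = 1.5700.
Expected count: mu = exp(1.5700) = 4.8066.

4.8066


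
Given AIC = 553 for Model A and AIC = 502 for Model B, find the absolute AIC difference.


Absolute difference = |553 - 502| = 51.
The model with lower AIC (B) is preferred.

51


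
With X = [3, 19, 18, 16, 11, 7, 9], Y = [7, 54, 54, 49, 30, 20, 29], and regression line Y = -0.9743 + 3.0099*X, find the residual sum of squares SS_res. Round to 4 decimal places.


For each point, residual = actual - predicted.
Residuals: [-1.0554, -2.2138, 0.7961, 1.8159, -2.1346, -0.0950, 2.8852].
Sum of squared residuals = 22.8360.

22.8360


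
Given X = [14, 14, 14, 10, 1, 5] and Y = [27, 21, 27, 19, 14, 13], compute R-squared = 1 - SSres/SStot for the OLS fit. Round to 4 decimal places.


The fitted line is Y = 10.7522 + 0.9739*X.
SSres = 39.3957, SStot = 184.8333.
R^2 = 1 - SSres/SStot = 0.7869.

0.7869


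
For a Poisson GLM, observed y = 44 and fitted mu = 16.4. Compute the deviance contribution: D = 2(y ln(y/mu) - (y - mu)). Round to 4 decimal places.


First: ln(44/16.4) = 0.986908.
Then: 44 * 0.986908 = 43.423952.
y - mu = 44 - 16.4 = 27.6.
D = 2(43.423952 - 27.6) = 31.647904, which rounds to 31.6479.

31.6479


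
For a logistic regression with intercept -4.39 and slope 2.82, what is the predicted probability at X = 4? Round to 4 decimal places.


Compute z = -4.39 + (2.82)(4) = 6.8900.
exp(-z) = 0.0010.
P = 1/(1 + 0.0010) = 0.9990.

0.9990


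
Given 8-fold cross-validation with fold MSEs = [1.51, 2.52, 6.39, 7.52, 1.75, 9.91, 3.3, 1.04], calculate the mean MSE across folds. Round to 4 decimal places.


Sum of fold MSEs = 33.9400.
Average = 33.9400 / 8 = 4.2425.

4.2425


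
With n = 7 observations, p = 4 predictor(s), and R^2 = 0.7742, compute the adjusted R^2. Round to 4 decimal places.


Using the formula:
(1 - 0.7742) = 0.2258.
Multiply by 6/2: 0.2258 * 6 = 1.3548, then 1.3548 / 2 = 0.6774.
Adj R^2 = 1 - 0.6774 = 0.3226.

0.3226


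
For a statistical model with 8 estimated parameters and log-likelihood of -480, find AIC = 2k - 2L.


AIC = 2k - 2*loglik = 2(8) - 2(-480).
= 16 + 960 = 976.

976


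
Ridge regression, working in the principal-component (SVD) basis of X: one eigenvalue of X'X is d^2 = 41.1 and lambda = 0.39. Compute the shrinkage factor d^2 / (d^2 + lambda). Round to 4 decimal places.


d^2 + lambda = 41.1 + 0.39 = 41.4900.
Shrinkage factor = 41.1/41.4900 = 0.9906.

0.9906


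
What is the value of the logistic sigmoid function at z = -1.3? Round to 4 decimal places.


exp(1.3000) = 3.6693.
1 + exp(-z) = 4.6693.
sigmoid = 1/4.6693 = 0.2142.

0.2142


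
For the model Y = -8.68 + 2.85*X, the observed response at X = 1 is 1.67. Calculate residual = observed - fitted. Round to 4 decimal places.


Compute yhat = -8.68 + (2.85)(1) = -5.8300.
Residual = actual - predicted = 1.67 - -5.8300 = 7.5000.

7.5000


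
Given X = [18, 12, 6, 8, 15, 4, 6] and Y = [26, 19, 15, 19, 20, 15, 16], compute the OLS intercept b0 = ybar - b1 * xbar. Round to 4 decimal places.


The slope is b1 = 0.6828.
Sample means are xbar = 9.8571 and ybar = 18.5714.
Intercept: b0 = 18.5714 - (0.6828)(9.8571) = 11.8406.

11.8406


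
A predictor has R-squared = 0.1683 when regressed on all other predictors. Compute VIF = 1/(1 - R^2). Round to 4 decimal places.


VIF = 1 / (1 - 0.1683).
= 1 / 0.8317 = 1.2024.

1.2024


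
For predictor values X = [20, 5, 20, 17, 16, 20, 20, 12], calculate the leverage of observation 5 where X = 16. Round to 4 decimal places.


Mean of X: xbar = 16.2500.
SXX = 201.5000.
For X = 16: h = 1/8 + (16 - 16.2500)^2/201.5000 = 0.1253.

0.1253


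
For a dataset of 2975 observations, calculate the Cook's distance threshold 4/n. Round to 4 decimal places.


The threshold is 4/n.
4/2975 = 0.0013.

0.0013


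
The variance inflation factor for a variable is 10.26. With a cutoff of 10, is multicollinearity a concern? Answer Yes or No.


Compare VIF = 10.26 to the threshold of 10.
10.26 >= 10, so the answer is Yes.

Yes


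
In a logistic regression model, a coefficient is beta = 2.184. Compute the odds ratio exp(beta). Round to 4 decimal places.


exp(2.184) = 8.8818.
So the odds ratio is 8.8818.

8.8818


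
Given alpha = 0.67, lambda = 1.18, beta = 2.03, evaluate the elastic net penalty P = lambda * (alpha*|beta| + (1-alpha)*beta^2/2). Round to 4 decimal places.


Compute:
L1 = 0.67 * 2.03 = 1.3601.
L2 = 0.33 * 2.03^2 / 2 = 0.6799.
Penalty = 1.18 * (1.3601 + 0.6799) = 2.4073.

2.4073


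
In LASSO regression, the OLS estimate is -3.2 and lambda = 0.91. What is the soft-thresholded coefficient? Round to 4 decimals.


Absolute value: |-3.2| = 3.2.
Compare to lambda = 0.91.
Since |beta| > lambda, coefficient = sign(beta)*(|beta| - lambda) = -2.2900.

-2.2900


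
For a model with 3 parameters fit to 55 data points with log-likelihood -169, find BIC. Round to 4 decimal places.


Compute k*ln(n) = 3*ln(55) = 3*4.007333 = 12.021999.
Then -2*loglik = 338.
BIC = 12.021999 + 338 = 350.021999, which rounds to 350.0220.

350.0220


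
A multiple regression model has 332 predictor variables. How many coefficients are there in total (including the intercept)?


Including the intercept, the model has 332 predictor coefficients + 1 intercept.
Total = 333.

333


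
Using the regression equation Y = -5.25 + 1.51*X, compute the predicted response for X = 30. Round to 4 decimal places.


Predicted value:
Y = -5.25 + (1.51)(30) = -5.25 + 45.3000 = 40.0500.

40.0500


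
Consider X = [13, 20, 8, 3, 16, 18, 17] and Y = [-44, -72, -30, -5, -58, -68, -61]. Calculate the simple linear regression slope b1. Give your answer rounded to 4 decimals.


Calculate xbar = 13.5714, ybar = -48.2857.
S_xx = 221.7143, S_xy = -868.8571.
Using b1 = S_xy / S_xx = -868.8571 / 221.7143, we get b1 = -3.9188.

-3.9188


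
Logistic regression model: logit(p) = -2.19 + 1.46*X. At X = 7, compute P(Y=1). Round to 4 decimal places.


Compute z = -2.19 + (1.46)(7) = 8.0300.
exp(-z) = 0.0003.
P = 1/(1 + 0.0003) = 0.9997.

0.9997


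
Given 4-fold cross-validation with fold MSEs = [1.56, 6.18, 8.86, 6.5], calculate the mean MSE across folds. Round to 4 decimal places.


Total MSE across folds = 23.1000.
CV-MSE = 23.1000/4 = 5.7750.

5.7750


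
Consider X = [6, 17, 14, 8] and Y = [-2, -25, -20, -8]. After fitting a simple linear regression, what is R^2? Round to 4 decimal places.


Fit the OLS line: b0 = 9.4286, b1 = -2.0603.
SSres = 2.4635.
SStot = 336.7500.
R^2 = 1 - 2.4635/336.7500 = 0.9927.

0.9927


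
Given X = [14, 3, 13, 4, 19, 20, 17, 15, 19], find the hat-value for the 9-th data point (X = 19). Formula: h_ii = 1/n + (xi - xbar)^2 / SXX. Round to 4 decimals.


n = 9, xbar = 13.7778.
SXX = sum((xi - xbar)^2) = 317.5556.
h = 1/9 + (19 - 13.7778)^2 / 317.5556 = 0.1970.

0.1970


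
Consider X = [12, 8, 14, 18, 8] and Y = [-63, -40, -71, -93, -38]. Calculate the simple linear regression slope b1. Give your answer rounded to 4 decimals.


First compute the means: xbar = 12.0000, ybar = -61.0000.
Then S_xx = sum((xi - xbar)^2) = 72.0000.
S_xy = sum((xi - xbar)(yi - ybar)) = -388.0000.
b1 = S_xy / S_xx = -388.0000 / 72.0000 = -5.3889.

-5.3889


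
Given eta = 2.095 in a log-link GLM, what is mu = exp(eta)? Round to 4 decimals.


Apply the inverse link:
mu = e^2.095 = 8.1254.

8.1254


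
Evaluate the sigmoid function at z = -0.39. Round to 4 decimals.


First, exp(0.3900) = 1.4770.
Then sigma(z) = 1/(1 + 1.4770) = 0.4037.

0.4037


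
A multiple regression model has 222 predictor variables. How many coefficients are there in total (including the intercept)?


Total coefficients = number of predictors + 1 (for the intercept).
= 222 + 1 = 223.

223


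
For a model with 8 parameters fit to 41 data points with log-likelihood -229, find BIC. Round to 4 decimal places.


ln(41) = 3.713572.
k * ln(n) = 8 * 3.713572 = 29.708576.
-2L = 458.
BIC = 29.708576 + 458 = 487.708576, which rounds to 487.7086.

487.7086


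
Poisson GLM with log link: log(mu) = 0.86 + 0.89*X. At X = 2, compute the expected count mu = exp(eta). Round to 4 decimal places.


Linear predictor: eta = 0.86 + (0.89)(2) = 2.6400.
Expected count: mu = exp(2.6400) = 14.0132.

14.0132


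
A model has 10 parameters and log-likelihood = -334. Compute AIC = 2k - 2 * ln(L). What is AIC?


AIC = 2*10 - 2*(-334).
= 20 + 668 = 688.

688


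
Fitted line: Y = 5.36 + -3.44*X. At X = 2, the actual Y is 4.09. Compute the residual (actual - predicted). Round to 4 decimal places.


Fitted value at X = 2 is yhat = 5.36 + -3.44*2 = -1.5200.
Residual = 4.09 - -1.5200 = 5.6100.

5.6100


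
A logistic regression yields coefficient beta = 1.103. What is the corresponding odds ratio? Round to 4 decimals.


exp(1.103) = 3.0132.
So the odds ratio is 3.0132.

3.0132


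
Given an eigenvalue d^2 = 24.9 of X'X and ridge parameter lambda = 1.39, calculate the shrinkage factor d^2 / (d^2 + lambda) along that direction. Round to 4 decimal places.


d^2 + lambda = 24.9 + 1.39 = 26.2900.
Shrinkage factor = 24.9/26.2900 = 0.9471.

0.9471


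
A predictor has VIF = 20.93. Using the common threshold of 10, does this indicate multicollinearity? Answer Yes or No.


Compare VIF = 20.93 to the threshold of 10.
20.93 >= 10, so the answer is Yes.

Yes


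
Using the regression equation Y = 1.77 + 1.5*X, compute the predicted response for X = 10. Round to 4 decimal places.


Substitute X = 10 into the equation:
Y = 1.77 + 1.5 * 10 = 1.77 + 15.0000 = 16.7700.

16.7700


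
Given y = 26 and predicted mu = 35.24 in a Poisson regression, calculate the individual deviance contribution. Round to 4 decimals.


First: ln(26/35.24) = -0.304085.
Then: 26 * -0.304085 = -7.906210.
y - mu = 26 - 35.24 = -9.24.
D = 2(-7.906210 - -9.24) = 2.667580, which rounds to 2.6676.

2.6676


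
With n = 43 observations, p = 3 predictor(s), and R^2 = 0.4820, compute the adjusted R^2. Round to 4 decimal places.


Adjusted R^2 = 1 - (1 - R^2) * (n-1)/(n-p-1).
(1 - R^2) = 0.5180.
(n-1)/(n-p-1) = 42/39.
(1 - R^2) * (n-1) = 0.5180 * 42 = 21.7560.
Divide by (n-p-1): 21.7560 / 39 = 0.5578.
Adj R^2 = 1 - 0.5578 = 0.4422.

0.4422


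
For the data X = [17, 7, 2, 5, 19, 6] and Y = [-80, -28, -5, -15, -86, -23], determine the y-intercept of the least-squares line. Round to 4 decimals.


First find the slope: b1 = -4.9765.
Means: xbar = 9.3333, ybar = -39.5000.
b0 = ybar - b1 * xbar = -39.5000 - -4.9765 * 9.3333 = 6.9475.

6.9475


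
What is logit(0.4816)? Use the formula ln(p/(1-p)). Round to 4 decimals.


The odds are p/(1-p) = 0.4816 / 0.5184 = 0.9290.
logit(p) = ln(0.9290) = -0.0736.

-0.0736


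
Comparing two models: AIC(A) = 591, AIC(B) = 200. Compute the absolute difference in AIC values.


|AIC_A - AIC_B| = |591 - 200| = 391.
Model B is preferred (lower AIC).

391


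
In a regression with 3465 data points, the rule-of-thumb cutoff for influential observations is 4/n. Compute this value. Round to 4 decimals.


The threshold is 4/n.
4/3465 = 0.0012.

0.0012


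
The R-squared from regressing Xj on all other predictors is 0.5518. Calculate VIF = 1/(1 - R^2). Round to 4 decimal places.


Using VIF = 1/(1 - R^2_j):
1 - 0.5518 = 0.4482.
VIF = 2.2311.

2.2311


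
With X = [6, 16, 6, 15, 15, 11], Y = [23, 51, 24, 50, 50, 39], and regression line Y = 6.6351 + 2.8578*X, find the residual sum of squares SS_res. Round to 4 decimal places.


Predicted values from Y = 6.6351 + 2.8578*X.
Residuals: [-0.7819, -1.3599, 0.2181, 0.4979, 0.4979, 0.9291].
SSres = 3.8673.

3.8673


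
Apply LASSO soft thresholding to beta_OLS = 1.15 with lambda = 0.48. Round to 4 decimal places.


Absolute value: |1.15| = 1.15.
Compare to lambda = 0.48.
Since |beta| > lambda, coefficient = sign(beta)*(|beta| - lambda) = 0.6700.

0.6700


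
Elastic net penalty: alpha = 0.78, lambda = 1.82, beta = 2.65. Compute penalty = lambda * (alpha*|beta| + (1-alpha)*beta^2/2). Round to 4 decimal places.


alpha * |beta| = 0.78 * 2.65 = 2.0670.
(1-alpha) * beta^2/2 = 0.22 * 7.0225/2 = 0.7725.
Total = 1.82 * (2.0670 + 0.7725) = 5.1678.

5.1678


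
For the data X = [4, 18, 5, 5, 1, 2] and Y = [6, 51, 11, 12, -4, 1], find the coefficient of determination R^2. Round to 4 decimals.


After computing the OLS fit (b0=-5.6856, b1=3.1747):
SSres = 7.5109, SStot = 1930.8333.
R^2 = 1 - 7.5109/1930.8333 = 0.9961.

0.9961


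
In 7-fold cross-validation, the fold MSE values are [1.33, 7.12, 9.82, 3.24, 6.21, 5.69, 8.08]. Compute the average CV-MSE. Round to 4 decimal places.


Total MSE across folds = 41.4900.
CV-MSE = 41.4900/7 = 5.9271.

5.9271


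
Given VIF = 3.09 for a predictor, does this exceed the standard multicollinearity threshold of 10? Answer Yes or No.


Check: VIF = 3.09 vs threshold = 10.
Since 3.09 < 10, the answer is No.

No


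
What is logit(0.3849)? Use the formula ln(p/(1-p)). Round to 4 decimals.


1 - p = 0.6151.
p/(1-p) = 0.6258.
logit = ln(0.6258) = -0.4688.

-0.4688


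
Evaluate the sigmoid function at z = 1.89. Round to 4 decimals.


First, exp(-1.8900) = 0.1511.
Then sigma(z) = 1/(1 + 0.1511) = 0.8688.

0.8688


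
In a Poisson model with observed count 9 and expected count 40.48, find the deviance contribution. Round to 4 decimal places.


First: ln(9/40.48) = -1.503583.
Then: 9 * -1.503583 = -13.532247.
y - mu = 9 - 40.48 = -31.48.
D = 2(-13.532247 - -31.48) = 35.895506, which rounds to 35.8955.

35.8955


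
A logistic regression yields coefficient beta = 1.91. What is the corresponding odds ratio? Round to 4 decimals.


exp(1.91) = 6.7531.
So the odds ratio is 6.7531.

6.7531


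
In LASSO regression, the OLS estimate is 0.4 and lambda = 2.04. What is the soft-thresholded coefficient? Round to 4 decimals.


Check: |0.4| = 0.4 vs lambda = 2.04.
Since |beta| <= lambda, the coefficient is set to 0.
Soft-thresholded coefficient = 0.0000.

0.0000


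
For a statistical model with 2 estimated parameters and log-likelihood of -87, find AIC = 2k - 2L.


AIC = 2k - 2*loglik = 2(2) - 2(-87).
= 4 + 174 = 178.

178


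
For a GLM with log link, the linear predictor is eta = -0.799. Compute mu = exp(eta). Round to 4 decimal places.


Apply the inverse link:
mu = e^-0.799 = 0.4498.

0.4498


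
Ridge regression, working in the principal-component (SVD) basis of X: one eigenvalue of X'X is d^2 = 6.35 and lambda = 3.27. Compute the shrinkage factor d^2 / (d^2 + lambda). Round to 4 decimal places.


Compute the denominator: 6.35 + 3.27 = 9.6200.
Shrinkage factor = 6.35 / 9.6200 = 0.6601.

0.6601


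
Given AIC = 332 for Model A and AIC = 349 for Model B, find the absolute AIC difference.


Compute |332 - 349| = 17.
Model A has the smaller AIC.

17


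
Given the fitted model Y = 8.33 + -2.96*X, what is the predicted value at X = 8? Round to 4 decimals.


Predicted value:
Y = 8.33 + (-2.96)(8) = 8.33 + -23.6800 = -15.3500.

-15.3500


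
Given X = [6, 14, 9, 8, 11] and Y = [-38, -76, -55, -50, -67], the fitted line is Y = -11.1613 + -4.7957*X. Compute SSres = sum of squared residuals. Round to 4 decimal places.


Predicted values from Y = -11.1613 + -4.7957*X.
Residuals: [1.9355, 2.3011, -0.6774, -0.4731, -3.0860].
SSres = 19.2473.

19.2473


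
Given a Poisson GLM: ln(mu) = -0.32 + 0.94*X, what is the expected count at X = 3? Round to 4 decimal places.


Linear predictor: eta = -0.32 + (0.94)(3) = 2.5000.
Expected count: mu = exp(2.5000) = 12.1825.

12.1825


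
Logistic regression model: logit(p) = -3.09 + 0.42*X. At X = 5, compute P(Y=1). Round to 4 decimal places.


Compute z = -3.09 + (0.42)(5) = -0.9900.
exp(-z) = 2.6912.
P = 1/(1 + 2.6912) = 0.2709.

0.2709


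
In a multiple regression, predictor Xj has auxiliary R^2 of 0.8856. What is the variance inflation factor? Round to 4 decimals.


Using VIF = 1/(1 - R^2_j):
1 - 0.8856 = 0.1144.
VIF = 8.7413.

8.7413


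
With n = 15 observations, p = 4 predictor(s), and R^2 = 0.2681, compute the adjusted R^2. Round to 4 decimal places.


Adjusted R^2 = 1 - (1 - R^2) * (n-1)/(n-p-1).
(1 - R^2) = 0.7319.
(n-1)/(n-p-1) = 14/10.
(1 - R^2) * (n-1) = 0.7319 * 14 = 10.2466.
Divide by (n-p-1): 10.2466 / 10 = 1.0247.
Adj R^2 = 1 - 1.0247 = -0.0247.

-0.0247


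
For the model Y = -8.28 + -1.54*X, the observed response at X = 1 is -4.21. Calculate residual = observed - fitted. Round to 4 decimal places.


Fitted value at X = 1 is yhat = -8.28 + -1.54*1 = -9.8200.
Residual = -4.21 - -9.8200 = 5.6100.

5.6100


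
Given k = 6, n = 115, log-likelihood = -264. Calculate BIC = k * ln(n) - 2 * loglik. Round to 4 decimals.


k * ln(n) = 6 * ln(115) = 6 * 4.744932 = 28.469592.
-2 * loglik = -2 * (-264) = 528.
BIC = 28.469592 + 528 = 556.469592, which rounds to 556.4696.

556.4696


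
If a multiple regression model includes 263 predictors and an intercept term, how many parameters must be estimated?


Total coefficients = number of predictors + 1 (for the intercept).
= 263 + 1 = 264.

264


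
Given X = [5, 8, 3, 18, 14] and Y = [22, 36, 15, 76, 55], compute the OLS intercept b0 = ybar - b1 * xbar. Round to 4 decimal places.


The slope is b1 = 3.9606.
Sample means are xbar = 9.6000 and ybar = 40.8000.
Intercept: b0 = 40.8000 - (3.9606)(9.6000) = 2.7786.

2.7786


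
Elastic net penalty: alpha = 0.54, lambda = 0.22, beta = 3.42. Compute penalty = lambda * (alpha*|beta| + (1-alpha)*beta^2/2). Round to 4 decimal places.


L1 component = 0.54 * |3.42| = 1.8468.
L2 component = 0.46 * 3.42^2 / 2 = 2.6902.
Penalty = 0.22 * (1.8468 + 2.6902) = 0.22 * 4.5370 = 0.9981.

0.9981


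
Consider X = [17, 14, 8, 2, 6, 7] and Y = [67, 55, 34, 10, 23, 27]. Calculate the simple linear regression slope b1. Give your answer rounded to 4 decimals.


First compute the means: xbar = 9.0000, ybar = 36.0000.
Then S_xx = sum((xi - xbar)^2) = 152.0000.
S_xy = sum((xi - xbar)(yi - ybar)) = 584.0000.
b1 = S_xy / S_xx = 584.0000 / 152.0000 = 3.8421.

3.8421


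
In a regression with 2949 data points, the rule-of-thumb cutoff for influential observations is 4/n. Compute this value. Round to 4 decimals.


Cook's distance cutoff = 4/n = 4/2949.
= 0.0014.

0.0014


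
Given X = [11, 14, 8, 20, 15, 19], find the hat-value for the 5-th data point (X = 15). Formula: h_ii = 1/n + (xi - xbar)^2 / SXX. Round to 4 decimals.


Compute xbar = 14.5000 with n = 6 observations.
SXX = 105.5000.
Leverage = 1/6 + (15 - 14.5000)^2/105.5000 = 0.1690.

0.1690


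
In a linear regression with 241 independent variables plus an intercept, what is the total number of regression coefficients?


Each predictor gets one coefficient, plus one intercept.
Total parameters = 241 + 1 = 242.

242


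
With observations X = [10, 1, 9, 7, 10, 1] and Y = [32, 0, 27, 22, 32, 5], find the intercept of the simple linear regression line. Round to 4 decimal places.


First find the slope: b1 = 3.2263.
Means: xbar = 6.3333, ybar = 19.6667.
b0 = ybar - b1 * xbar = 19.6667 - 3.2263 * 6.3333 = -0.7664.

-0.7664


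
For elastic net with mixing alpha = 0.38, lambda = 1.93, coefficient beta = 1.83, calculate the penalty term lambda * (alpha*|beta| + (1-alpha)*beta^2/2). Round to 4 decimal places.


alpha * |beta| = 0.38 * 1.83 = 0.6954.
(1-alpha) * beta^2/2 = 0.62 * 3.3489/2 = 1.0382.
Total = 1.93 * (0.6954 + 1.0382) = 3.3458.

3.3458


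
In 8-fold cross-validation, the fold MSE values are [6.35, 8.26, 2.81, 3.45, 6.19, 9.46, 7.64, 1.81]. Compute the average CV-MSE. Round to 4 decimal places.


Sum of fold MSEs = 45.9700.
Average = 45.9700 / 8 = 5.7463.

5.7463


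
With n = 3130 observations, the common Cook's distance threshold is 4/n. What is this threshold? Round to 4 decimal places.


Using the rule of thumb:
Threshold = 4 / 3130 = 0.0013.

0.0013


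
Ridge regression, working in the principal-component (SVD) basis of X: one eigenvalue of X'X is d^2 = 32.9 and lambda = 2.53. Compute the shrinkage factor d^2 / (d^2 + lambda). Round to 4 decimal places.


Compute the denominator: 32.9 + 2.53 = 35.4300.
Shrinkage factor = 32.9 / 35.4300 = 0.9286.

0.9286


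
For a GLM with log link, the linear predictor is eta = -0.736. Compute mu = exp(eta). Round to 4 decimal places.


Apply the inverse link:
mu = e^-0.736 = 0.4790.

0.4790


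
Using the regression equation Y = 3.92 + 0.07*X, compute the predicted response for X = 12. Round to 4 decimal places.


Plug X = 12 into Y = 3.92 + 0.07*X:
Y = 3.92 + 0.8400 = 4.7600.

4.7600


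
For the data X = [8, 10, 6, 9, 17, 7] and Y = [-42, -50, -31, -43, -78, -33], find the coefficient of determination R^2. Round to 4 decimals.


After computing the OLS fit (b0=-5.1634, b1=-4.3161):
SSres = 15.0882, SStot = 1458.8333.
R^2 = 1 - 15.0882/1458.8333 = 0.9897.

0.9897


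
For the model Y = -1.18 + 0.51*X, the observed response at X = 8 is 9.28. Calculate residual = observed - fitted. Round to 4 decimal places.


Fitted value at X = 8 is yhat = -1.18 + 0.51*8 = 2.9000.
Residual = 9.28 - 2.9000 = 6.3800.

6.3800


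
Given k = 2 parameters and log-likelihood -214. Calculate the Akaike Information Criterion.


Compute:
2k = 2*2 = 4.
-2*loglik = -2*(-214) = 428.
AIC = 4 + 428 = 432.

432


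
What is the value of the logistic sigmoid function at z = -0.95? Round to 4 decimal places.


First, exp(0.9500) = 2.5857.
Then sigma(z) = 1/(1 + 2.5857) = 0.2789.

0.2789


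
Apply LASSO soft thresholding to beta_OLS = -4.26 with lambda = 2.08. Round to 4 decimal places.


Check: |-4.26| = 4.26 vs lambda = 2.08.
Since |beta| > lambda, coefficient = sign(beta)*(|beta| - lambda) = -2.1800.
Soft-thresholded coefficient = -2.1800.

-2.1800


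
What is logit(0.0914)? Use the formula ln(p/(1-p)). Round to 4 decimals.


The odds are p/(1-p) = 0.0914 / 0.9086 = 0.1006.
logit(p) = ln(0.1006) = -2.2967.

-2.2967


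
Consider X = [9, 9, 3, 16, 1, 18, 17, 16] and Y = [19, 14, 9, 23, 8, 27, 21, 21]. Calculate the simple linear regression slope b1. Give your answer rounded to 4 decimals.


First compute the means: xbar = 11.1250, ybar = 17.7500.
Then S_xx = sum((xi - xbar)^2) = 306.8750.
S_xy = sum((xi - xbar)(yi - ybar)) = 299.2500.
b1 = S_xy / S_xx = 299.2500 / 306.8750 = 0.9752.

0.9752


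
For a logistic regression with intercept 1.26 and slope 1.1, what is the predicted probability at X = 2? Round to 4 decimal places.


Compute z = 1.26 + (1.1)(2) = 3.4600.
exp(-z) = 0.0314.
P = 1/(1 + 0.0314) = 0.9695.

0.9695


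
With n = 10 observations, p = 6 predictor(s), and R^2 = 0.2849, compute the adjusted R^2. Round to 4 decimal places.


Adjusted R^2 = 1 - (1 - R^2) * (n-1)/(n-p-1).
(1 - R^2) = 0.7151.
(n-1)/(n-p-1) = 9/3.
(1 - R^2) * (n-1) = 0.7151 * 9 = 6.4359.
Divide by (n-p-1): 6.4359 / 3 = 2.1453.
Adj R^2 = 1 - 2.1453 = -1.1453.

-1.1453


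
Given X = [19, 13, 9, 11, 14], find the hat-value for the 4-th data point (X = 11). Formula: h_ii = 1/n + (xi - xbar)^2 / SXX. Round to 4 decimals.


Compute xbar = 13.2000 with n = 5 observations.
SXX = 56.8000.
Leverage = 1/5 + (11 - 13.2000)^2/56.8000 = 0.2852.

0.2852


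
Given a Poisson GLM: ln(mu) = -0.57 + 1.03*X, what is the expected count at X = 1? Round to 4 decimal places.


Linear predictor: eta = -0.57 + (1.03)(1) = 0.4600.
Expected count: mu = exp(0.4600) = 1.5841.

1.5841


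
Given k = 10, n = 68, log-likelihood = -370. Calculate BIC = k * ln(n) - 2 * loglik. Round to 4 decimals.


k * ln(n) = 10 * ln(68) = 10 * 4.219508 = 42.195080.
-2 * loglik = -2 * (-370) = 740.
BIC = 42.195080 + 740 = 782.195080, which rounds to 782.1951.

782.1951


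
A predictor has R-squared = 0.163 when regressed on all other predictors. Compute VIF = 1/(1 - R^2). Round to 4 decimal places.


VIF = 1 / (1 - 0.163).
= 1 / 0.837 = 1.1947.

1.1947


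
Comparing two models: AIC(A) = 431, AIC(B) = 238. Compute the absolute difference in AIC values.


|AIC_A - AIC_B| = |431 - 238| = 193.
Model B is preferred (lower AIC).

193


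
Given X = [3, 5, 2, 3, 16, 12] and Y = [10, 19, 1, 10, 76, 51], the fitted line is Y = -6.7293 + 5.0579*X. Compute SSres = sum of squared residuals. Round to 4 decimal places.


Predicted values from Y = -6.7293 + 5.0579*X.
Residuals: [1.5556, 0.4398, -2.3865, 1.5556, 1.8029, -2.9655].
SSres = 22.7732.

22.7732


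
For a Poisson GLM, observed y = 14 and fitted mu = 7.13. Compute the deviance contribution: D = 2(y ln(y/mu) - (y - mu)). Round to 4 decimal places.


First: ln(14/7.13) = 0.674746.
Then: 14 * 0.674746 = 9.446444.
y - mu = 14 - 7.13 = 6.87.
D = 2(9.446444 - 6.87) = 5.152888, which rounds to 5.1529.

5.1529


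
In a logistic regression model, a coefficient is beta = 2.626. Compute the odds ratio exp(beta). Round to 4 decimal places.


The odds ratio is computed as:
OR = e^(2.626) = 13.8184.

13.8184


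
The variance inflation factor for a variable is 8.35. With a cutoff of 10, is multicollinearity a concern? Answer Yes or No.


Check: VIF = 8.35 vs threshold = 10.
Since 8.35 < 10, the answer is No.

No


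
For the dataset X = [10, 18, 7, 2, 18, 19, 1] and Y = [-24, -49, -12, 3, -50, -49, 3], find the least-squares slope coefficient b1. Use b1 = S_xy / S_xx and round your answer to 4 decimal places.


The sample means are xbar = 10.7143 and ybar = -25.4286.
Compute S_xx = 359.4286 and S_xy = -1120.8571.
Slope b1 = S_xy / S_xx = -1120.8571 / 359.4286 = -3.1184.

-3.1184


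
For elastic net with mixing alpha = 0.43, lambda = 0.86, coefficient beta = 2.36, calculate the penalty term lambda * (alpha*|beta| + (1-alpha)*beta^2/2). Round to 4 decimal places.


L1 component = 0.43 * |2.36| = 1.0148.
L2 component = 0.57 * 2.36^2 / 2 = 1.5873.
Penalty = 0.86 * (1.0148 + 1.5873) = 0.86 * 2.6021 = 2.2378.

2.2378


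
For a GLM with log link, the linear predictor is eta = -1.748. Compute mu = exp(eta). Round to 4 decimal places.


The inverse log link gives:
mu = exp(-1.748) = 0.1741.

0.1741


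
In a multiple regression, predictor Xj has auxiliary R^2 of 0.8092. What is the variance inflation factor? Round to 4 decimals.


VIF = 1 / (1 - 0.8092).
= 1 / 0.1908 = 5.2411.

5.2411


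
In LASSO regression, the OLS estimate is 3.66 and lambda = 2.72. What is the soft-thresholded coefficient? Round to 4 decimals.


Check: |3.66| = 3.66 vs lambda = 2.72.
Since |beta| > lambda, coefficient = sign(beta)*(|beta| - lambda) = 0.9400.
Soft-thresholded coefficient = 0.9400.

0.9400


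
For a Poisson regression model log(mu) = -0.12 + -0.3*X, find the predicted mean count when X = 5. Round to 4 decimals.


eta = -0.12 + -0.3 * 5 = -1.6200.
mu = exp(-1.6200) = 0.1979.

0.1979


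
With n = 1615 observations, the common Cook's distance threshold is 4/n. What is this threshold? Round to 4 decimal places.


Using the rule of thumb:
Threshold = 4 / 1615 = 0.0025.

0.0025


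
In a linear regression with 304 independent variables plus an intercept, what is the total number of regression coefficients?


Total coefficients = number of predictors + 1 (for the intercept).
= 304 + 1 = 305.

305


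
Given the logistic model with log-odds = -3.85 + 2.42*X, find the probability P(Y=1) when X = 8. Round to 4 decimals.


Linear predictor: z = -3.85 + 2.42 * 8 = 15.5100.
P = 1/(1 + exp(-15.5100)) = 1/(1 + 0.0000) = 1.0000.

1.0000


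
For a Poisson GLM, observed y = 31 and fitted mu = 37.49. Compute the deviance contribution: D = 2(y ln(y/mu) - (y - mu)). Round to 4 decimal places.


y/mu = 31/37.49 = 0.826887 (approx.), and ln(31/37.49) = -0.190087.
y * ln(y/mu) = 31 * -0.190087 = -5.892697.
y - mu = -6.49.
D = 2 * (-5.892697 - -6.49) = 1.194606, which rounds to 1.1946.

1.1946


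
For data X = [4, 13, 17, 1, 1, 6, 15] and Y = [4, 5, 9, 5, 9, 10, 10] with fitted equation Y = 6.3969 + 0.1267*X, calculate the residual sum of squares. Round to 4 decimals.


Compute predicted values, then residuals = yi - yhat_i.
Residuals: [-2.9037, -3.0440, 0.4492, -1.5236, 2.4764, 2.8429, 1.7026].
SSres = sum(residual^2) = 37.3340.

37.3340


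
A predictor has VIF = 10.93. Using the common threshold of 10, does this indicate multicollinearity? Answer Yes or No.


Check: VIF = 10.93 vs threshold = 10.
Since 10.93 >= 10, the answer is Yes.

Yes


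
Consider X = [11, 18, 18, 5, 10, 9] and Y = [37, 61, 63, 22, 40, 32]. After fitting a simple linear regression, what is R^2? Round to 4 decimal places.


The fitted line is Y = 5.6836 + 3.1112*X.
SSres = 24.3313, SStot = 1329.5000.
R^2 = 1 - SSres/SStot = 0.9817.

0.9817


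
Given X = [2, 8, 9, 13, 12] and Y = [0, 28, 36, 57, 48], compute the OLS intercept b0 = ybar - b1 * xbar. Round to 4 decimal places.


First find the slope: b1 = 5.0508.
Means: xbar = 8.8000, ybar = 33.8000.
b0 = ybar - b1 * xbar = 33.8000 - 5.0508 * 8.8000 = -10.6471.

-10.6471


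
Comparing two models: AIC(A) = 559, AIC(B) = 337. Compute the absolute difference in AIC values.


|AIC_A - AIC_B| = |559 - 337| = 222.
Model B is preferred (lower AIC).

222


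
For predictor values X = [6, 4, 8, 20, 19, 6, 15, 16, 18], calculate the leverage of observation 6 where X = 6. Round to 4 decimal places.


Mean of X: xbar = 12.4444.
SXX = 324.2222.
For X = 6: h = 1/9 + (6 - 12.4444)^2/324.2222 = 0.2392.

0.2392


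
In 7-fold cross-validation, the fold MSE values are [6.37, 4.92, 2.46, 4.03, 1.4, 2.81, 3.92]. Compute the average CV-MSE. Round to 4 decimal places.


Sum of fold MSEs = 25.9100.
Average = 25.9100 / 7 = 3.7014.

3.7014


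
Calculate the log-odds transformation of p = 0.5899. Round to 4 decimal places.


Compute the odds: 0.5899/0.4101 = 1.4384.
Take the natural log: ln(1.4384) = 0.3636.

0.3636


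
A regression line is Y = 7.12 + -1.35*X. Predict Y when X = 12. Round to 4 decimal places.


Predicted value:
Y = 7.12 + (-1.35)(12) = 7.12 + -16.2000 = -9.0800.

-9.0800


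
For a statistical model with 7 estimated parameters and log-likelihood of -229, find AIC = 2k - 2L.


Compute:
2k = 2*7 = 14.
-2*loglik = -2*(-229) = 458.
AIC = 14 + 458 = 472.

472


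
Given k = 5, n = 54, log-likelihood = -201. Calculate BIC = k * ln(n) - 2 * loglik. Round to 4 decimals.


ln(54) = 3.988984.
k * ln(n) = 5 * 3.988984 = 19.944920.
-2L = 402.
BIC = 19.944920 + 402 = 421.944920, which rounds to 421.9449.

421.9449


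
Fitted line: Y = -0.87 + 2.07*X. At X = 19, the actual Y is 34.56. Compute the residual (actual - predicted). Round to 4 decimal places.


Compute yhat = -0.87 + (2.07)(19) = 38.4600.
Residual = actual - predicted = 34.56 - 38.4600 = -3.9000.

-3.9000


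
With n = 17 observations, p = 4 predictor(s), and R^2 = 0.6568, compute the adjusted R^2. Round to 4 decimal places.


Using the formula:
(1 - 0.6568) = 0.3432.
Multiply by 16/12: 0.3432 * 16 = 5.4912, then 5.4912 / 12 = 0.4576.
Adj R^2 = 1 - 0.4576 = 0.5424.

0.5424


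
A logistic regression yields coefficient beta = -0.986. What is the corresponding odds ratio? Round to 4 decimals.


The odds ratio is computed as:
OR = e^(-0.986) = 0.3731.

0.3731


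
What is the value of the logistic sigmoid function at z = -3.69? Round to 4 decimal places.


First, exp(3.6900) = 40.0448.
Then sigma(z) = 1/(1 + 40.0448) = 0.0244.

0.0244


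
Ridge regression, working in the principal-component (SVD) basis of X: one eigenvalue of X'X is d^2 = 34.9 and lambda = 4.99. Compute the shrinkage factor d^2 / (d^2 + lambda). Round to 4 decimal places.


Denominator = d^2 + lambda = 34.9 + 4.99 = 39.8900.
Shrinkage = 34.9 / 39.8900 = 0.8749.

0.8749


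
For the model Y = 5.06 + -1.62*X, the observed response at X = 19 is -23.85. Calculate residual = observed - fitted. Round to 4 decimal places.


Predicted = 5.06 + -1.62 * 19 = -25.7200.
Residual = -23.85 - -25.7200 = 1.8700.

1.8700


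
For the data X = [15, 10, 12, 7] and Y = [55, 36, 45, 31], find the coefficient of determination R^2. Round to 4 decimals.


After computing the OLS fit (b0=7.7794, b1=3.0882):
SSres = 10.4853, SStot = 334.7500.
R^2 = 1 - 10.4853/334.7500 = 0.9687.

0.9687


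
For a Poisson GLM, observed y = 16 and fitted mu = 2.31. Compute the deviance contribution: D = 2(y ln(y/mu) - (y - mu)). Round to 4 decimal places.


First: ln(16/2.31) = 1.935341.
Then: 16 * 1.935341 = 30.965456.
y - mu = 16 - 2.31 = 13.69.
D = 2(30.965456 - 13.69) = 34.550912, which rounds to 34.5509.

34.5509


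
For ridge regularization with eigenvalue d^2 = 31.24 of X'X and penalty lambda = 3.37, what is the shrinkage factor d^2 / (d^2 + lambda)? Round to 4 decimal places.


d^2 + lambda = 31.24 + 3.37 = 34.6100.
Shrinkage factor = 31.24/34.6100 = 0.9026.

0.9026


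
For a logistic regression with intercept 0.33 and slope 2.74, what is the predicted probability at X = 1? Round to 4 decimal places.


Compute z = 0.33 + (2.74)(1) = 3.0700.
exp(-z) = 0.0464.
P = 1/(1 + 0.0464) = 0.9556.

0.9556


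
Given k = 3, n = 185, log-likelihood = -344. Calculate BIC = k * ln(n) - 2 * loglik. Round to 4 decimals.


ln(185) = 5.220356.
k * ln(n) = 3 * 5.220356 = 15.661068.
-2L = 688.
BIC = 15.661068 + 688 = 703.661068, which rounds to 703.6611.

703.6611


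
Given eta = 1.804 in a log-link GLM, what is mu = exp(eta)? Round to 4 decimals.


Apply the inverse link:
mu = e^1.804 = 6.0739.

6.0739


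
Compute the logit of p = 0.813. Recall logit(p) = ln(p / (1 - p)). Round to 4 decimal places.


The odds are p/(1-p) = 0.813 / 0.187 = 4.3476.
logit(p) = ln(4.3476) = 1.4696.

1.4696


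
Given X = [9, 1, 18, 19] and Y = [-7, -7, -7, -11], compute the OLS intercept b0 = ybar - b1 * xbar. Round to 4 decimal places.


The slope is b1 = -0.1350.
Sample means are xbar = 11.7500 and ybar = -8.0000.
Intercept: b0 = -8.0000 - (-0.1350)(11.7500) = -6.4133.

-6.4133


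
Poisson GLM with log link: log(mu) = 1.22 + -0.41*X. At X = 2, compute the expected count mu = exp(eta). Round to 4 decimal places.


eta = 1.22 + -0.41 * 2 = 0.4000.
mu = exp(0.4000) = 1.4918.

1.4918


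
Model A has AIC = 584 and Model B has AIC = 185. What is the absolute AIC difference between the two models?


Absolute difference = |584 - 185| = 399.
The model with lower AIC (B) is preferred.

399


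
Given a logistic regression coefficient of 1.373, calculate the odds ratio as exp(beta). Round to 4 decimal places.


exp(1.373) = 3.9472.
So the odds ratio is 3.9472.

3.9472


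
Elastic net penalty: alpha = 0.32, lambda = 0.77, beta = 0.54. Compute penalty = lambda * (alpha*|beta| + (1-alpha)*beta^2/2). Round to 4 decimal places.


alpha * |beta| = 0.32 * 0.54 = 0.1728.
(1-alpha) * beta^2/2 = 0.68 * 0.2916/2 = 0.0991.
Total = 0.77 * (0.1728 + 0.0991) = 0.2094.

0.2094


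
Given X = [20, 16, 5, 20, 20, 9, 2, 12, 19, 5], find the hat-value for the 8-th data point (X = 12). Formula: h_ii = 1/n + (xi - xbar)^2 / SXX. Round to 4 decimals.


Compute xbar = 12.8000 with n = 10 observations.
SXX = 457.6000.
Leverage = 1/10 + (12 - 12.8000)^2/457.6000 = 0.1014.

0.1014


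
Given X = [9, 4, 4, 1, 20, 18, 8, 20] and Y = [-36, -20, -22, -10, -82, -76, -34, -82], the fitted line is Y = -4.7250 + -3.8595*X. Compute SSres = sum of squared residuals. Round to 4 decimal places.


Compute predicted values, then residuals = yi - yhat_i.
Residuals: [3.4605, 0.1630, -1.8370, -1.4155, -0.0850, -1.8040, 1.6010, -0.0850].
SSres = sum(residual^2) = 23.2119.

23.2119


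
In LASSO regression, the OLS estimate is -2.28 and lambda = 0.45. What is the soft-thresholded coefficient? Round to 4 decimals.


|beta_OLS| = 2.28.
lambda = 0.45.
Since |beta| > lambda, coefficient = sign(beta)*(|beta| - lambda) = -1.8300.
Result = -1.8300.

-1.8300


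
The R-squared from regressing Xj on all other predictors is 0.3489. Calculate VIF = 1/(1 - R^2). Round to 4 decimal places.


Denominator: 1 - 0.3489 = 0.6511.
VIF = 1 / 0.6511 = 1.5359.

1.5359


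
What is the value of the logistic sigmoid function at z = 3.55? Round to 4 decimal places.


Compute exp(-3.5500) = 0.0287.
Sigmoid = 1 / (1 + 0.0287) = 1 / 1.0287 = 0.9721.

0.9721


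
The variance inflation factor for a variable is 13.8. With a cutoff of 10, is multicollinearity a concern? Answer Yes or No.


Check: VIF = 13.8 vs threshold = 10.
Since 13.8 >= 10, the answer is Yes.

Yes


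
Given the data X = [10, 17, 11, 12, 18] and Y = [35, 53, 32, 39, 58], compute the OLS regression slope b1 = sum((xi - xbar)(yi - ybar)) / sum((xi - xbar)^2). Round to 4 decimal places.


Calculate xbar = 13.6000, ybar = 43.4000.
S_xx = 53.2000, S_xy = 163.8000.
Using b1 = S_xy / S_xx = 163.8000 / 53.2000, we get b1 = 3.0789.

3.0789


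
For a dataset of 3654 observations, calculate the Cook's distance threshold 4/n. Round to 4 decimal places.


Using the rule of thumb:
Threshold = 4 / 3654 = 0.0011.

0.0011


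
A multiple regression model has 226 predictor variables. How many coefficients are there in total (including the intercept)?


Each predictor gets one coefficient, plus one intercept.
Total parameters = 226 + 1 = 227.

227


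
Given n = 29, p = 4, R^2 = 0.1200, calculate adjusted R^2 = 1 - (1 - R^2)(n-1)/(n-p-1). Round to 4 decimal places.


Using the formula:
(1 - 0.1200) = 0.8800.
Multiply by 28/24: 0.8800 * 28 = 24.6400, then 24.6400 / 24 = 1.0267.
Adj R^2 = 1 - 1.0267 = -0.0267.

-0.0267


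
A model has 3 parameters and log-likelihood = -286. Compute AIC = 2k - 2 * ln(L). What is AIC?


AIC = 2*3 - 2*(-286).
= 6 + 572 = 578.

578


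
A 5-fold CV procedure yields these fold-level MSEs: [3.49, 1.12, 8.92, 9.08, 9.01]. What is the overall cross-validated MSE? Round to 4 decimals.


Total MSE across folds = 31.6200.
CV-MSE = 31.6200/5 = 6.3240.

6.3240


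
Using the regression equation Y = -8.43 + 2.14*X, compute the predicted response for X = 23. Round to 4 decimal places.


Predicted value:
Y = -8.43 + (2.14)(23) = -8.43 + 49.2200 = 40.7900.

40.7900


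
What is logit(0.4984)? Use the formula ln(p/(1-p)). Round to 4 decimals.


1 - p = 0.5016.
p/(1-p) = 0.9936.
logit = ln(0.9936) = -0.0064.

-0.0064


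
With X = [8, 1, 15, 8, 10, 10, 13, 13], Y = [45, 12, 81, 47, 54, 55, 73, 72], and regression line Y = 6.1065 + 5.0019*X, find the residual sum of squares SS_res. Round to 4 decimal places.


Compute predicted values, then residuals = yi - yhat_i.
Residuals: [-1.1217, 0.8916, -0.1350, 0.8783, -2.1255, -1.1255, 1.8688, 0.8688].
SSres = sum(residual^2) = 12.8745.

12.8745


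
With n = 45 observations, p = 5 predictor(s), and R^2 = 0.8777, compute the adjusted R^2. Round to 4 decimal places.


Plug in: Adj R^2 = 1 - (1 - 0.8777) * 44/39.
= 1 - 0.1223 * 44/39
= 1 - 5.3812 / 39
= 1 - 0.1380 = 0.8620.

0.8620


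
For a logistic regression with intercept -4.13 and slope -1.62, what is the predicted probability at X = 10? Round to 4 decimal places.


z = -4.13 + -1.62 * 10 = -20.3300.
Sigmoid: P = 1 / (1 + exp(20.3300)) = 0.0000.

0.0000


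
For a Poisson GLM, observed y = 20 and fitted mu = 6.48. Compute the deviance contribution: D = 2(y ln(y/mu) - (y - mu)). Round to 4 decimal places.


First: ln(20/6.48) = 1.127012.
Then: 20 * 1.127012 = 22.540240.
y - mu = 20 - 6.48 = 13.52.
D = 2(22.540240 - 13.52) = 18.040480, which rounds to 18.0405.

18.0405


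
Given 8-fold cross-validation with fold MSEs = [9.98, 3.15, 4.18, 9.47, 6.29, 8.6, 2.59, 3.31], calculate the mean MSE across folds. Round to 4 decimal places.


Total MSE across folds = 47.5700.
CV-MSE = 47.5700/8 = 5.9463.

5.9463
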